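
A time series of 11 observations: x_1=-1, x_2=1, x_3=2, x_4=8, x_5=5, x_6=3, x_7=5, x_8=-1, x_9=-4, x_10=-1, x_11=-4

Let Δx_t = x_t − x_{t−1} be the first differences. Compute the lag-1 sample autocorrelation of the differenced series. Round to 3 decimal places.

-0.172

First differences Δx: 2, 1, 6, -3, -2, 2, -6, -3, 3, -3
Mean of differences = -0.3000
Numerator Σ(Δx_t−Δx̄)(Δx_{t+1}−Δx̄) = -20.6900
Denominator Σ(Δx_t−Δx̄)² = 120.1000
r_1(Δx) = -20.6900 / 120.1000 = -0.172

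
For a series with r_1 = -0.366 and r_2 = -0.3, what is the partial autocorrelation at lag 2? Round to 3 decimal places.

-0.501

φ_{22} = (r_2 − r_1²) / (1 − r_1²)
r_1² = (-0.366)² = 0.133956
Numerator = -0.3 − 0.1340 = -0.4340; denominator = 1 − 0.1340 = 0.8660
φ_{22} = -0.4340 / 0.8660 = -0.501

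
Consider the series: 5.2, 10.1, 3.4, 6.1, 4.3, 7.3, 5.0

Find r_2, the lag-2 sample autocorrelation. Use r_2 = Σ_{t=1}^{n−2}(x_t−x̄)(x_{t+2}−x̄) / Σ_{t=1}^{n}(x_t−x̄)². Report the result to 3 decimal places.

0.281

Mean x̄ = (5.2 + 10.1 + 3.4 + 6.1 + 4.3 + 7.3 + 5.0)/7 = 5.9143
Σ(x_t−x̄)(x_{t+2}−x̄) = (1.7959) + (0.7773) + (4.0588) + (0.2573) + (1.4759) = 8.3653
Denominator Σ(x_t−x̄)² = 29.7486
r_2 = 8.3653 / 29.7486 = 0.281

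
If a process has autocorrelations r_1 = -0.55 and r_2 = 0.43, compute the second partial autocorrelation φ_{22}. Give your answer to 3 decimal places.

φ_{22} = (r_2 − r_1²) / (1 − r_1²)
r_1² = (-0.55)² = 0.3025
Numerator = 0.43 − 0.3025 = 0.1275; denominator = 1 − 0.3025 = 0.6975
φ_{22} = 0.1275 / 0.6975 = 0.183

0.183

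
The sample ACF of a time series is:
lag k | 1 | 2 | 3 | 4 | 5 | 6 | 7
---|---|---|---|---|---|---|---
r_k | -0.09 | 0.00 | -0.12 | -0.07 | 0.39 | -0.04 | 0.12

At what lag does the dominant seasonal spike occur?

5

The largest autocorrelation is r_5 = 0.39; the remaining lags stay at or below 0.12.
The dominant spike at lag 5 indicates a seasonal period of 5.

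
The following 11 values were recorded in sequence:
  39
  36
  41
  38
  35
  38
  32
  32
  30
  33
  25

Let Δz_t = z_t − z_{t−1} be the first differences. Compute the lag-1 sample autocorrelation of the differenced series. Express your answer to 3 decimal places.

First differences Δz: -3, 5, -3, -3, 3, -6, 0, -2, 3, -8
Mean of differences = -1.4000
Numerator Σ(Δz_t−Δz̄)(Δz_{t+1}−Δz̄) = -84.1600
Denominator Σ(Δz_t−Δz̄)² = 154.4000
r_1(Δz) = -84.1600 / 154.4000 = -0.545

-0.545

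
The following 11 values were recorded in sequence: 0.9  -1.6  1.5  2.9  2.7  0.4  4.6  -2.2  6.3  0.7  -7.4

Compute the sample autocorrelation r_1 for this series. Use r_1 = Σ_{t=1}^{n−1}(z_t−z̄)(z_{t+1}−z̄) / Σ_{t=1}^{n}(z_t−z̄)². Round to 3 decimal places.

-0.195

Mean z̄ = (0.9 − 1.6 + 1.5 + 2.9 + 2.7 + 0.4 + 4.6 − 2.2 + 6.3 + 0.7 − 7.4)/11 = 0.8000
Numerator Σ_{t=1}^{10}(z_t−z̄)(z_{t+1}−z̄) = -26.3700
Denominator Σ(z_t−z̄)² = 135.3800
r_1 = -26.3700 / 135.3800 = -0.195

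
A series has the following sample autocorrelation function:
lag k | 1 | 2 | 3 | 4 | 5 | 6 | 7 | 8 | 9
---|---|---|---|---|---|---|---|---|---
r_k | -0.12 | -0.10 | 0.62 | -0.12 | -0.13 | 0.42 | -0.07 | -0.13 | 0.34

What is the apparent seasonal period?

3

The largest autocorrelation is r_3 = 0.62, with weaker echoes at lags 6 (0.42) and 9 (0.34); the remaining lags stay at or below -0.07.
The dominant spike at lag 3 indicates a seasonal period of 3.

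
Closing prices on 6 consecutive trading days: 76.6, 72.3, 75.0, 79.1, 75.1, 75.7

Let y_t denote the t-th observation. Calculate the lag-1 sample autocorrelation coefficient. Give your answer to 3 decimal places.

Mean ȳ = (76.6 + 72.3 + 75.0 + 79.1 + 75.1 + 75.7)/6 = 75.6333
Numerator Σ_{t=1}^{5}(y_t−ȳ)(y_{t+1}−ȳ) = -5.1911
Denominator Σ(y_t−ȳ)² = 24.7533
r_1 = -5.1911 / 24.7533 = -0.210

-0.210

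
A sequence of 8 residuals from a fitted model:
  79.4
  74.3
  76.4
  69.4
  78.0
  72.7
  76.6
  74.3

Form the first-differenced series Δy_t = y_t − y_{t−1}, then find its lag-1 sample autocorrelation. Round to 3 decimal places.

-0.805

First differences Δy: -5.1, 2.1, -7.0, 8.6, -5.3, 3.9, -2.3
Mean of differences = -0.7286
Numerator Σ(Δy_t−Δȳ)(Δy_{t+1}−Δȳ) = -159.6851
Denominator Σ(Δy_t−Δȳ)² = 198.2543
r_1(Δy) = -159.6851 / 198.2543 = -0.805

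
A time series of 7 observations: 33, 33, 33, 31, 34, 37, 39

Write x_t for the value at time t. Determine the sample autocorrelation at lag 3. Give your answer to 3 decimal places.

Mean x̄ = (33 + 33 + 33 + 31 + 34 + 37 + 39)/7 = 34.2857
Deviations from mean: -1.2857, -1.2857, -1.2857, -3.2857, -0.2857, 2.7143, 4.7143
Σ(x_t−x̄)(x_{t+3}−x̄) = (4.2245) + (0.3673) + (-3.4898) + (-15.4898) = -14.3878
Denominator Σ(x_t−x̄)² = 45.4286
r_3 = -14.3878 / 45.4286 = -0.317

-0.317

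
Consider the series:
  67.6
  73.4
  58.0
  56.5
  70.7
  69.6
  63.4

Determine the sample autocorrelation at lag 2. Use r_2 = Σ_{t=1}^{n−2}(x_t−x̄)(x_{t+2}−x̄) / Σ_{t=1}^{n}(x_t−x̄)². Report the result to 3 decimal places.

Mean x̄ = (67.6 + 73.4 + 58.0 + 56.5 + 70.7 + 69.6 + 63.4)/7 = 65.6000
Deviations from mean: 2.0000, 7.8000, -7.6000, -9.1000, 5.1000, 4.0000, -2.2000
Numerator Σ_{t=1}^{5}(x_t−x̄)(x_{t+2}−x̄) = -172.5600
Denominator Σ(x_t−x̄)² = 252.2600
r_2 = -172.5600 / 252.2600 = -0.684

-0.684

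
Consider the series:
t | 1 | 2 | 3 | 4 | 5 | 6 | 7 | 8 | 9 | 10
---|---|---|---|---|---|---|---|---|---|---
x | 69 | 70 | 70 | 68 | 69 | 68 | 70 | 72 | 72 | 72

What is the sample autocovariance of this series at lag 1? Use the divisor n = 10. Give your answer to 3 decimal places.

1.200

Mean x̄ = (69 + 70 + 70 + 68 + 69 + 68 + 70 + 72 + 72 + 72)/10 = 70.0000
Σ_{t=1}^{9}(x_t−x̄)(x_{t+1}−x̄) = 12.0000
γ_1 = 12.0000 / 10 = 1.200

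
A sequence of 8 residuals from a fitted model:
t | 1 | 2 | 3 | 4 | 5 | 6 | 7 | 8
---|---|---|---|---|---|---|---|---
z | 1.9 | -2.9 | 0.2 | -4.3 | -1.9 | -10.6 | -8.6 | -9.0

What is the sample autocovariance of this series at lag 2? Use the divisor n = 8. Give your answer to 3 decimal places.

7.254

Mean z̄ = (1.9 − 2.9 + 0.2 − 4.3 − 1.9 − 10.6 − 8.6 − 9.0)/8 = -4.4000
Σ_{t=1}^{6}(z_t−z̄)(z_{t+2}−z̄) = 58.0300
γ_2 = 58.0300 / 8 = 7.254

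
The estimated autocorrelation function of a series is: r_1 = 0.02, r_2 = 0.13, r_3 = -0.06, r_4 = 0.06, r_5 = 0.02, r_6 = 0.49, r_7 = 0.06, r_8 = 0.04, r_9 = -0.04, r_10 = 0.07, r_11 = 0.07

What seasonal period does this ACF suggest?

6

The largest autocorrelation is r_6 = 0.49; the remaining lags stay at or below 0.13.
The dominant spike at lag 6 indicates a seasonal period of 6.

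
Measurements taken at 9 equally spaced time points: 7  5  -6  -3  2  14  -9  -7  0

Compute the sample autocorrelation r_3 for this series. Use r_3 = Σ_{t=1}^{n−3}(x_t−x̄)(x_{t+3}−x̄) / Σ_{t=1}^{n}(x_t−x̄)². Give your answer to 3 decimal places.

Mean x̄ = (7 + 5 − 6 − 3 + 2 + 14 − 9 − 7 + 0)/9 = 0.3333
Numerator Σ_{t=1}^{6}(x_t−x̄)(x_{t+3}−x̄) = -86.6667
Denominator Σ(x_t−x̄)² = 448.0000
r_3 = -86.6667 / 448.0000 = -0.193

-0.193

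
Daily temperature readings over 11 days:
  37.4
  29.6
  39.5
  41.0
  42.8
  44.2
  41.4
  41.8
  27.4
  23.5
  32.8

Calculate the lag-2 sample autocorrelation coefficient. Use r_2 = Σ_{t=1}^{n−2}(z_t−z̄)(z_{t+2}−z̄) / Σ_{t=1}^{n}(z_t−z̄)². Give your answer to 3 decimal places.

Mean z̄ = (37.4 + 29.6 + 39.5 + 41.0 + 42.8 + 44.2 + 41.4 + 41.8 + 27.4 + 23.5 + 32.8)/11 = 36.4909
Numerator Σ_{t=1}^{9}(z_t−z̄)(z_{t+2}−z̄) = 17.2653
Denominator Σ(z_t−z̄)² = 494.2491
r_2 = 17.2653 / 494.2491 = 0.035

0.035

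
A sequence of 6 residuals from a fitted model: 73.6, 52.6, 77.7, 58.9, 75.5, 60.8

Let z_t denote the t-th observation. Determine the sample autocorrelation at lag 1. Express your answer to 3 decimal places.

Mean z̄ = (73.6 + 52.6 + 77.7 + 58.9 + 75.5 + 60.8)/6 = 66.5167
Deviations from mean: 7.0833, -13.9167, 11.1833, -7.6167, 8.9833, -5.7167
Σ(z_t−z̄)(z_{t+1}−z̄) = (-98.5764) + (-155.6347) + (-85.1797) + (-68.4231) + (-51.3547) = -459.1686
Denominator Σ(z_t−z̄)² = 540.3083
r_1 = -459.1686 / 540.3083 = -0.850

-0.850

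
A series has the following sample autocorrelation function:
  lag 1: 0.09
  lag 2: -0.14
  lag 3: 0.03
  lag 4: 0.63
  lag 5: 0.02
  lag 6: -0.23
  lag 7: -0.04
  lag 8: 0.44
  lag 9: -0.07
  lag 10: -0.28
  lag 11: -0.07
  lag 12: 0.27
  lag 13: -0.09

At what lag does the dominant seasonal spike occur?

The largest autocorrelation is r_4 = 0.63, with weaker echoes at lags 8 (0.44) and 12 (0.27); the remaining lags stay at or below 0.09.
The dominant spike at lag 4 indicates a seasonal period of 4.

4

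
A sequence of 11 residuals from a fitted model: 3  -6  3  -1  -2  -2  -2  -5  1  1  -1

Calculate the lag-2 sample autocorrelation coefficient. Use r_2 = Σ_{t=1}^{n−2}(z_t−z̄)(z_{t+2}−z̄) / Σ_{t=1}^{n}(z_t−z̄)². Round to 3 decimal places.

Mean z̄ = (3 − 6 + 3 − 1 − 2 − 2 − 2 − 5 + 1 + 1 − 1)/11 = -1.0000
Numerator Σ_{t=1}^{9}(z_t−z̄)(z_{t+2}−z̄) = 7.0000
Denominator Σ(z_t−z̄)² = 84.0000
r_2 = 7.0000 / 84.0000 = 0.083

0.083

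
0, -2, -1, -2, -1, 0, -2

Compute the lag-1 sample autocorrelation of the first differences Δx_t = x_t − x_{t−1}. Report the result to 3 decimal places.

-0.392

First differences Δx: -2, 1, -1, 1, 1, -2
Mean of differences = -0.3333
Numerator Σ(Δx_t−Δx̄)(Δx_{t+1}−Δx̄) = -4.4444
Denominator Σ(Δx_t−Δx̄)² = 11.3333
r_1(Δx) = -4.4444 / 11.3333 = -0.392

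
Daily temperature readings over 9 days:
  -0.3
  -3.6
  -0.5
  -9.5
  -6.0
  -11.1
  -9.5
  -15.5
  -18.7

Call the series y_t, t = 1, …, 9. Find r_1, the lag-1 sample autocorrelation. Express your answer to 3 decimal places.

0.442

Mean ȳ = (-0.3 − 3.6 − 0.5 − 9.5 − 6.0 − 11.1 − 9.5 − 15.5 − 18.7)/9 = -8.3000
Numerator Σ_{t=1}^{8}(y_t−ȳ)(y_{t+1}−ȳ) = 142.5800
Denominator Σ(y_t−ȳ)² = 322.9400
r_1 = 142.5800 / 322.9400 = 0.442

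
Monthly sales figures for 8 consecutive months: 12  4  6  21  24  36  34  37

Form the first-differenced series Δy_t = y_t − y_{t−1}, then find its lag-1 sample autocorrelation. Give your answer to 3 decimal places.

-0.148

First differences Δy: -8, 2, 15, 3, 12, -2, 3
Mean of differences = 3.5714
Numerator Σ(Δy_t−Δȳ)(Δy_{t+1}−Δȳ) = -54.8980
Denominator Σ(Δy_t−Δȳ)² = 369.7143
r_1(Δy) = -54.8980 / 369.7143 = -0.148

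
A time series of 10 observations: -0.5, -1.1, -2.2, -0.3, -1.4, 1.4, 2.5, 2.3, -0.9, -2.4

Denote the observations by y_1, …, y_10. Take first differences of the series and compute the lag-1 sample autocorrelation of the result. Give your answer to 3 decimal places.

First differences Δy: -0.6, -1.1, 1.9, -1.1, 2.8, 1.1, -0.2, -3.2, -1.5
Mean of differences = -0.2111
Numerator Σ(Δy_t−Δȳ)(Δy_{t+1}−Δȳ) = 1.6977
Denominator Σ(Δy_t−Δȳ)² = 27.5689
r_1(Δy) = 1.6977 / 27.5689 = 0.062

0.062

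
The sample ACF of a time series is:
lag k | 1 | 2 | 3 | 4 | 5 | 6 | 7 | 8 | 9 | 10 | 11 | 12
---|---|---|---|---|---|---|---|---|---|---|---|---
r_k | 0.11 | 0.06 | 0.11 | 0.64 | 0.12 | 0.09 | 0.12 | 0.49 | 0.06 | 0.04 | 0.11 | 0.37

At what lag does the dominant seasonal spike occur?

4

The largest autocorrelation is r_4 = 0.64, with weaker echoes at lags 8 (0.49) and 12 (0.37); the remaining lags stay at or below 0.12.
The dominant spike at lag 4 indicates a seasonal period of 4.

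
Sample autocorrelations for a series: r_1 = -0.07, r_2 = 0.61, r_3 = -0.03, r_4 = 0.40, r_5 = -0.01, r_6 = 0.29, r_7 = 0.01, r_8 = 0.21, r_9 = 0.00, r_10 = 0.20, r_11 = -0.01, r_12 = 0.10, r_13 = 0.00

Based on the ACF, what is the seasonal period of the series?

2

The largest autocorrelation is r_2 = 0.61, with weaker echoes at lags 4 (0.40), 6 (0.29), 8 (0.21) and 10 (0.20); the remaining lags stay at or below 0.10.
The dominant spike at lag 2 indicates a seasonal period of 2.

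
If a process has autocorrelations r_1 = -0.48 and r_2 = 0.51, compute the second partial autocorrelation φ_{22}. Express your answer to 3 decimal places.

0.363

φ_{22} = (r_2 − r_1²) / (1 − r_1²)
r_1² = (-0.48)² = 0.2304
Numerator = 0.51 − 0.2304 = 0.2796; denominator = 1 − 0.2304 = 0.7696
φ_{22} = 0.2796 / 0.7696 = 0.363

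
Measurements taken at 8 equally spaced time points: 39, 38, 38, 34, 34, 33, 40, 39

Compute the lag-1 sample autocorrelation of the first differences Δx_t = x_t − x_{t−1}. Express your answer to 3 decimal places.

-0.206

First differences Δx: -1, 0, -4, 0, -1, 7, -1
Mean of differences = 0.0000
Numerator Σ(Δx_t−Δx̄)(Δx_{t+1}−Δx̄) = -14.0000
Denominator Σ(Δx_t−Δx̄)² = 68.0000
r_1(Δx) = -14.0000 / 68.0000 = -0.206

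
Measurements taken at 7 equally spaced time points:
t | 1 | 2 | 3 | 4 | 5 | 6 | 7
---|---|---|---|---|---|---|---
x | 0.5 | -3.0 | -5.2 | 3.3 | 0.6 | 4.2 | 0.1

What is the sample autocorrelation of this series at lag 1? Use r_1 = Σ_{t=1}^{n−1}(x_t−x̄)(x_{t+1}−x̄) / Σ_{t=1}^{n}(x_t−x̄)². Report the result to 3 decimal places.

0.029

Mean x̄ = (0.5 − 3.0 − 5.2 + 3.3 + 0.6 + 4.2 + 0.1)/7 = 0.0714
Deviations from mean: 0.4286, -3.0714, -5.2714, 3.2286, 0.5286, 4.1286, 0.0286
Σ(x_t−x̄)(x_{t+1}−x̄) = (-1.3163) + (16.1908) + (-17.0192) + (1.7065) + (2.1822) + (0.1180) = 1.8620
Denominator Σ(x_t−x̄)² = 65.1543
r_1 = 1.8620 / 65.1543 = 0.029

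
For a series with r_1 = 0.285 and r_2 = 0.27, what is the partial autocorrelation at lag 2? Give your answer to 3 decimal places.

φ_{22} = (r_2 − r_1²) / (1 − r_1²)
r_1² = (0.285)² = 0.081225
Numerator = 0.27 − 0.0812 = 0.1888; denominator = 1 − 0.0812 = 0.9188
φ_{22} = 0.1888 / 0.9188 = 0.205

0.205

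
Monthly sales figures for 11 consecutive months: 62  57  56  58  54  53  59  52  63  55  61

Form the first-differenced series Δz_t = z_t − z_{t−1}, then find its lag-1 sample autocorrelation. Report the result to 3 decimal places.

-0.743

First differences Δz: -5, -1, 2, -4, -1, 6, -7, 11, -8, 6
Mean of differences = -0.1000
Numerator Σ(Δz_t−Δz̄)(Δz_{t+1}−Δz̄) = -262.2100
Denominator Σ(Δz_t−Δz̄)² = 352.9000
r_1(Δz) = -262.2100 / 352.9000 = -0.743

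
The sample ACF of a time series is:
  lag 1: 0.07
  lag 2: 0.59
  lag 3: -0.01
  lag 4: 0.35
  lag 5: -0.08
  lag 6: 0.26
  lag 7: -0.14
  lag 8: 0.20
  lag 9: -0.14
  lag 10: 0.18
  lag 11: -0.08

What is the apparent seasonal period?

2

The largest autocorrelation is r_2 = 0.59, with weaker echoes at lags 4 (0.35), 6 (0.26), 8 (0.20) and 10 (0.18); the remaining lags stay at or below 0.07.
The dominant spike at lag 2 indicates a seasonal period of 2.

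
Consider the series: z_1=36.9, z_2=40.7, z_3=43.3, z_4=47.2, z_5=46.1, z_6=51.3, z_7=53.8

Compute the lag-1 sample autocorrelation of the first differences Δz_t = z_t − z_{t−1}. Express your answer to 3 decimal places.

First differences Δz: 3.8, 2.6, 3.9, -1.1, 5.2, 2.5
Mean of differences = 2.8167
Numerator Σ(Δz_t−Δz̄)(Δz_{t+1}−Δz̄) = -14.7803
Denominator Σ(Δz_t−Δz̄)² = 23.3083
r_1(Δz) = -14.7803 / 23.3083 = -0.634

-0.634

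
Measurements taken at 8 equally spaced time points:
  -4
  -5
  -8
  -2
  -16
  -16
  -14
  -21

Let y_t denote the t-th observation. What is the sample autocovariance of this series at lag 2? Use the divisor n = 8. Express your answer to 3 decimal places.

9.922

Mean ȳ = (-4 − 5 − 8 − 2 − 16 − 16 − 14 − 21)/8 = -10.7500
Deviations: 6.7500, 5.7500, 2.7500, 8.7500, -5.2500, -5.2500, -3.2500, -10.2500
Σ_{t=1}^{6}(y_t−ȳ)(y_{t+2}−ȳ) = 79.3750
γ_2 = 79.3750 / 8 = 9.922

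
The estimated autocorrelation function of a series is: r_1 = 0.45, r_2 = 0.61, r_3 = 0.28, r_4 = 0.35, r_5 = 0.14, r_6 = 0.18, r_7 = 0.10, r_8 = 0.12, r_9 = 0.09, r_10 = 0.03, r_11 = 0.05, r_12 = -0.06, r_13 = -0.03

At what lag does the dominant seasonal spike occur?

The largest autocorrelation is r_2 = 0.61; the remaining lags stay at or below 0.45.
The dominant spike at lag 2 indicates a seasonal period of 2.

2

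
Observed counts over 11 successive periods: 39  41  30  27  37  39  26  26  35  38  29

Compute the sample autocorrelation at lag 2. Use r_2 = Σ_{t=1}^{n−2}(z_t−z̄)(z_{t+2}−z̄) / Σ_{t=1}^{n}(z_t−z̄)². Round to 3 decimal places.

-0.701

Mean z̄ = (39 + 41 + 30 + 27 + 37 + 39 + 26 + 26 + 35 + 38 + 29)/11 = 33.3636
Numerator Σ_{t=1}^{9}(z_t−z̄)(z_{t+2}−z̄) = -237.2645
Denominator Σ(z_t−z̄)² = 338.5455
r_2 = -237.2645 / 338.5455 = -0.701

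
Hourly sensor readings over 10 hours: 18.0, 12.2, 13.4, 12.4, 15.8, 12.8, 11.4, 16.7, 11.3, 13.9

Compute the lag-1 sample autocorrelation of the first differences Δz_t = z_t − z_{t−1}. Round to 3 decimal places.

-0.565

First differences Δz: -5.8, 1.2, -1.0, 3.4, -3.0, -1.4, 5.3, -5.4, 2.6
Mean of differences = -0.4556
Numerator Σ(Δz_t−Δz̄)(Δz_{t+1}−Δz̄) = -68.2575
Denominator Σ(Δz_t−Δz̄)² = 120.7422
r_1(Δz) = -68.2575 / 120.7422 = -0.565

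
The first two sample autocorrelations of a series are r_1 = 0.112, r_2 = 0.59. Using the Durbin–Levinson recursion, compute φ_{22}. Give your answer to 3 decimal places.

φ_{22} = (r_2 − r_1²) / (1 − r_1²)
r_1² = (0.112)² = 0.012544
Numerator = 0.59 − 0.0125 = 0.5775; denominator = 1 − 0.0125 = 0.9875
φ_{22} = 0.5775 / 0.9875 = 0.585

0.585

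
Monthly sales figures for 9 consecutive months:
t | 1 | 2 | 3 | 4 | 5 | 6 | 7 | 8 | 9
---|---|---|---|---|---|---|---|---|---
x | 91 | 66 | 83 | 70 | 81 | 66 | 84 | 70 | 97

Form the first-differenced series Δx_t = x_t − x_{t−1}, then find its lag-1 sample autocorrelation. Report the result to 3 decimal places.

First differences Δx: -25, 17, -13, 11, -15, 18, -14, 27
Mean of differences = 0.7500
Numerator Σ(Δx_t−Δx̄)(Δx_{t+1}−Δx̄) = -1857.5625
Denominator Σ(Δx_t−Δx̄)² = 2673.5000
r_1(Δx) = -1857.5625 / 2673.5000 = -0.695

-0.695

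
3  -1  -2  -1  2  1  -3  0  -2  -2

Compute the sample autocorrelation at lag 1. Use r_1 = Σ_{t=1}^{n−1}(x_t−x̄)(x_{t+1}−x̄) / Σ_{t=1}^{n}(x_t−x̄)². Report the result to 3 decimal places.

-0.036

Mean x̄ = (3 − 1 − 2 − 1 + 2 + 1 − 3 + 0 − 2 − 2)/10 = -0.5000
Numerator Σ_{t=1}^{9}(x_t−x̄)(x_{t+1}−x̄) = -1.2500
Denominator Σ(x_t−x̄)² = 34.5000
r_1 = -1.2500 / 34.5000 = -0.036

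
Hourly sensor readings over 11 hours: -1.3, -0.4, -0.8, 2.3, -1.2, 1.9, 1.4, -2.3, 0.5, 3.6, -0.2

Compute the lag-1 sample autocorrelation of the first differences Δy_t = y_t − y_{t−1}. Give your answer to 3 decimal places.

-0.472

First differences Δy: 0.9, -0.4, 3.1, -3.5, 3.1, -0.5, -3.7, 2.8, 3.1, -3.8
Mean of differences = 0.1100
Numerator Σ(Δy_t−Δȳ)(Δy_{t+1}−Δȳ) = -36.9121
Denominator Σ(Δy_t−Δȳ)² = 78.1490
r_1(Δy) = -36.9121 / 78.1490 = -0.472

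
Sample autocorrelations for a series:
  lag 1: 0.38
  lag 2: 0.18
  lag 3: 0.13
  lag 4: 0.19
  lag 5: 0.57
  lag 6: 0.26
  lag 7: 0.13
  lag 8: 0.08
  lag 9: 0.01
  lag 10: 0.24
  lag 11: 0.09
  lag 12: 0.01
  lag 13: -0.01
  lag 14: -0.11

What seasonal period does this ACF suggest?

The largest autocorrelation is r_5 = 0.57; the remaining lags stay at or below 0.38. The elevated value at lag 1 (0.38), dropping to 0.18 at lag 2, reflects decaying short-term dependence rather than seasonality.
The dominant spike at lag 5 indicates a seasonal period of 5.

5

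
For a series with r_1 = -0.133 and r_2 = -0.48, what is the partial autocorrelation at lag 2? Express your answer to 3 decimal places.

-0.507

φ_{22} = (r_2 − r_1²) / (1 − r_1²)
r_1² = (-0.133)² = 0.017689
Numerator = -0.48 − 0.0177 = -0.4977; denominator = 1 − 0.0177 = 0.9823
φ_{22} = -0.4977 / 0.9823 = -0.507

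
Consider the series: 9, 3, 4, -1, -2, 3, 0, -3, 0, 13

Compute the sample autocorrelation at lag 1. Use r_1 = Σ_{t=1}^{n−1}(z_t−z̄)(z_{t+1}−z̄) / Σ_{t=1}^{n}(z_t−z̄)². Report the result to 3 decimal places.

0.060

Mean z̄ = (9 + 3 + 4 − 1 − 2 + 3 + 0 − 3 + 0 + 13)/10 = 2.6000
Numerator Σ_{t=1}^{9}(z_t−z̄)(z_{t+1}−z̄) = 13.8400
Denominator Σ(z_t−z̄)² = 230.4000
r_1 = 13.8400 / 230.4000 = 0.060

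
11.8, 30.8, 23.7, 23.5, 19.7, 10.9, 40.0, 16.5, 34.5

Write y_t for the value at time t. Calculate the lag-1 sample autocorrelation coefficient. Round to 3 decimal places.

-0.542

Mean ȳ = (11.8 + 30.8 + 23.7 + 23.5 + 19.7 + 10.9 + 40.0 + 16.5 + 34.5)/9 = 23.4889
Numerator Σ_{t=1}^{8}(y_t−ȳ)(y_{t+1}−ȳ) = -436.4635
Denominator Σ(y_t−ȳ)² = 805.6689
r_1 = -436.4635 / 805.6689 = -0.542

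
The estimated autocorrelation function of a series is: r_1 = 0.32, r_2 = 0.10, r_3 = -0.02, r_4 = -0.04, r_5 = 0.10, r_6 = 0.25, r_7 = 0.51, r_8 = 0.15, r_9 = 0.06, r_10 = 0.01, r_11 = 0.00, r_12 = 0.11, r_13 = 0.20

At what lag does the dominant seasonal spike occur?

7

The largest autocorrelation is r_7 = 0.51; the remaining lags stay at or below 0.32. The elevated value at lag 1 (0.32), dropping to 0.10 at lag 2, reflects decaying short-term dependence rather than seasonality.
The dominant spike at lag 7 indicates a seasonal period of 7.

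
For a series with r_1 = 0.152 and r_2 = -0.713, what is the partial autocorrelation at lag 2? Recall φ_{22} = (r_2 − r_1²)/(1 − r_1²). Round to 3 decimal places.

-0.754

φ_{22} = (r_2 − r_1²) / (1 − r_1²)
r_1² = (0.152)² = 0.023104
Numerator = -0.713 − 0.0231 = -0.7361; denominator = 1 − 0.0231 = 0.9769
φ_{22} = -0.7361 / 0.9769 = -0.754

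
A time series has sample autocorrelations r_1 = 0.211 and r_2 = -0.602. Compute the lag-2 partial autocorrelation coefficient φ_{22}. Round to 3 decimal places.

-0.677

φ_{22} = (r_2 − r_1²) / (1 − r_1²)
r_1² = (0.211)² = 0.044521
Numerator = -0.602 − 0.0445 = -0.6465; denominator = 1 − 0.0445 = 0.9555
φ_{22} = -0.6465 / 0.9555 = -0.677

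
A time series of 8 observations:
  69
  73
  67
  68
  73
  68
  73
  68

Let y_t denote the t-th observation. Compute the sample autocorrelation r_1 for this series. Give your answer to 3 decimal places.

Mean ȳ = (69 + 73 + 67 + 68 + 73 + 68 + 73 + 68)/8 = 69.8750
Deviations from mean: -0.8750, 3.1250, -2.8750, -1.8750, 3.1250, -1.8750, 3.1250, -1.8750
Σ(y_t−ȳ)(y_{t+1}−ȳ) = (-2.7344) + (-8.9844) + (5.3906) + (-5.8594) + (-5.8594) + (-5.8594) + (-5.8594) = -29.7656
Denominator Σ(y_t−ȳ)² = 48.8750
r_1 = -29.7656 / 48.8750 = -0.609

-0.609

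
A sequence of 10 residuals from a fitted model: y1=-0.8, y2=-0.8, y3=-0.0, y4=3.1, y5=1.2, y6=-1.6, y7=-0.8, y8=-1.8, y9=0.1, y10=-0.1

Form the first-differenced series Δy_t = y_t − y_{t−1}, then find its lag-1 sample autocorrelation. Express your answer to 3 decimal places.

-0.129

First differences Δy: 0.0, 0.8, 3.1, -1.9, -2.8, 0.8, -1.0, 1.9, -0.2
Mean of differences = 0.0778
Numerator Σ(Δy_t−Δȳ)(Δy_{t+1}−Δȳ) = -3.4860
Denominator Σ(Δy_t−Δȳ)² = 26.9356
r_1(Δy) = -3.4860 / 26.9356 = -0.129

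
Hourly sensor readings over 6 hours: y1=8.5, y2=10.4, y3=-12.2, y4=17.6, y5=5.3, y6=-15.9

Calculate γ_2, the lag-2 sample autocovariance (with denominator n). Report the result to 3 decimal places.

-47.986

Mean ȳ = (8.5 + 10.4 − 12.2 + 17.6 + 5.3 − 15.9)/6 = 2.2833
Σ_{t=1}^{4}(y_t−ȳ)(y_{t+2}−ȳ) = -287.9172
γ_2 = -287.9172 / 6 = -47.986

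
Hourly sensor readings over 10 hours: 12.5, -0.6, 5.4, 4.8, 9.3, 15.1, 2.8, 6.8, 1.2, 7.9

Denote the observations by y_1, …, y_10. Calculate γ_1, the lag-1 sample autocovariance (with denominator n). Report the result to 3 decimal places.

-5.540

Mean ȳ = (12.5 − 0.6 + 5.4 + 4.8 + 9.3 + 15.1 + 2.8 + 6.8 + 1.2 + 7.9)/10 = 6.5200
Σ_{t=1}^{9}(y_t−ȳ)(y_{t+1}−ȳ) = -55.3964
γ_1 = -55.3964 / 10 = -5.540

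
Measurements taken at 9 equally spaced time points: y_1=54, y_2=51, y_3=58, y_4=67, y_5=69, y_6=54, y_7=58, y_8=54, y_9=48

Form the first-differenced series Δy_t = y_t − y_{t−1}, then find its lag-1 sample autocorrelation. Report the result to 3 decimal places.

First differences Δy: -3, 7, 9, 2, -15, 4, -4, -6
Mean of differences = -0.7500
Numerator Σ(Δy_t−Δȳ)(Δy_{t+1}−Δȳ) = -20.3125
Denominator Σ(Δy_t−Δȳ)² = 431.5000
r_1(Δy) = -20.3125 / 431.5000 = -0.047

-0.047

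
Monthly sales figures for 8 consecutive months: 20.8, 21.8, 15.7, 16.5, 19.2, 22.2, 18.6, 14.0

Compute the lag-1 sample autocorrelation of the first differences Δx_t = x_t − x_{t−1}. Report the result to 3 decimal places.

0.012

First differences Δx: 1.0, -6.1, 0.8, 2.7, 3.0, -3.6, -4.6
Mean of differences = -0.9714
Numerator Σ(Δx_t−Δx̄)(Δx_{t+1}−Δx̄) = 0.9878
Denominator Σ(Δx_t−Δx̄)² = 82.6543
r_1(Δx) = 0.9878 / 82.6543 = 0.012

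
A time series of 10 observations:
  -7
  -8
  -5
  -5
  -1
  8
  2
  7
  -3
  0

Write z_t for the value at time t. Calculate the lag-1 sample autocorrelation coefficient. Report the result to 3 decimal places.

Mean z̄ = (-7 − 8 − 5 − 5 − 1 + 8 + 2 + 7 − 3 + 0)/10 = -1.2000
Numerator Σ_{t=1}^{9}(z_t−z̄)(z_{t+1}−z̄) = 119.5600
Denominator Σ(z_t−z̄)² = 275.6000
r_1 = 119.5600 / 275.6000 = 0.434

0.434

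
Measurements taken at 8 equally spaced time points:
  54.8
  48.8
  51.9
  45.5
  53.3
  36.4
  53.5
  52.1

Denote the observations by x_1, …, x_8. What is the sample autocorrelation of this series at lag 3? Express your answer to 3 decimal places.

-0.237

Mean x̄ = (54.8 + 48.8 + 51.9 + 45.5 + 53.3 + 36.4 + 53.5 + 52.1)/8 = 49.5375
Deviations from mean: 5.2625, -0.7375, 2.3625, -4.0375, 3.7625, -13.1375, 3.9625, 2.5625
Σ(x_t−x̄)(x_{t+3}−x̄) = (-21.2473) + (-2.7748) + (-31.0373) + (-15.9986) + (9.6414) = -61.4167
Denominator Σ(x_t−x̄)² = 259.1388
r_3 = -61.4167 / 259.1388 = -0.237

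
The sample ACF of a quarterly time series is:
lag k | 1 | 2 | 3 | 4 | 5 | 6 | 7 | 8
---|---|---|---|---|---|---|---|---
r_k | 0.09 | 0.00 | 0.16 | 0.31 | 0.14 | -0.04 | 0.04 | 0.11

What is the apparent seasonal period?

The largest autocorrelation is r_4 = 0.31; the remaining lags stay at or below 0.16.
The dominant spike at lag 4 indicates a seasonal period of 4.

4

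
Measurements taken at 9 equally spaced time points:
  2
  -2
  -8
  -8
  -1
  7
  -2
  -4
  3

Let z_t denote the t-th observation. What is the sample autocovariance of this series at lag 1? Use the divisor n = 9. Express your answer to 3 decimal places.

3.435

Mean z̄ = (2 − 2 − 8 − 8 − 1 + 7 − 2 − 4 + 3)/9 = -1.4444
Σ_{t=1}^{8}(z_t−z̄)(z_{t+1}−z̄) = 30.9136
γ_1 = 30.9136 / 9 = 3.435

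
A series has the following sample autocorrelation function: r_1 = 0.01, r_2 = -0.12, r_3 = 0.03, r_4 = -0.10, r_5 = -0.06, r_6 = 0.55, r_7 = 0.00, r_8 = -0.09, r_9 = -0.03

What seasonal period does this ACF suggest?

The largest autocorrelation is r_6 = 0.55; the remaining lags stay at or below 0.03.
The dominant spike at lag 6 indicates a seasonal period of 6.

6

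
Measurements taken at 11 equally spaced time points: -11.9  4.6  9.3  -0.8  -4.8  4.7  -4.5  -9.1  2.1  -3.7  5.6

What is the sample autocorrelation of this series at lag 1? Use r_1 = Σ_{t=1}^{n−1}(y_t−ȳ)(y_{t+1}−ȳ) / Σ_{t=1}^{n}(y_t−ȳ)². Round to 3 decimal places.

Mean ȳ = (-11.9 + 4.6 + 9.3 − 0.8 − 4.8 + 4.7 − 4.5 − 9.1 + 2.1 − 3.7 + 5.6)/11 = -0.7727
Numerator Σ_{t=1}^{10}(y_t−ȳ)(y_{t+1}−ȳ) = -68.2171
Denominator Σ(y_t−ȳ)² = 440.9818
r_1 = -68.2171 / 440.9818 = -0.155

-0.155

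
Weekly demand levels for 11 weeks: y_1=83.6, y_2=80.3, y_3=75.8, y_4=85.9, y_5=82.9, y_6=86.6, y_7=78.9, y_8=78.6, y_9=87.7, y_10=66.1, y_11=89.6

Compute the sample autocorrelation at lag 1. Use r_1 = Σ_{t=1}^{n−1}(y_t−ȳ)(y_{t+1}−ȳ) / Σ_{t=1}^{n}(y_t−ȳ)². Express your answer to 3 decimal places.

Mean ȳ = (83.6 + 80.3 + 75.8 + 85.9 + 82.9 + 86.6 + 78.9 + 78.6 + 87.7 + 66.1 + 89.6)/11 = 81.4545
Numerator Σ_{t=1}^{10}(y_t−ȳ)(y_{t+1}−ȳ) = -251.8684
Denominator Σ(y_t−ȳ)² = 442.0273
r_1 = -251.8684 / 442.0273 = -0.570

-0.570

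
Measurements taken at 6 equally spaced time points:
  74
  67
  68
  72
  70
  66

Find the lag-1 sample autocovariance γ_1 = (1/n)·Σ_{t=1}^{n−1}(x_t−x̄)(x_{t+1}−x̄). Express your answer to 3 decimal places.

Mean x̄ = (74 + 67 + 68 + 72 + 70 + 66)/6 = 69.5000
Deviations: 4.5000, -2.5000, -1.5000, 2.5000, 0.5000, -3.5000
Σ_{t=1}^{5}(x_t−x̄)(x_{t+1}−x̄) = -11.7500
γ_1 = -11.7500 / 6 = -1.958

-1.958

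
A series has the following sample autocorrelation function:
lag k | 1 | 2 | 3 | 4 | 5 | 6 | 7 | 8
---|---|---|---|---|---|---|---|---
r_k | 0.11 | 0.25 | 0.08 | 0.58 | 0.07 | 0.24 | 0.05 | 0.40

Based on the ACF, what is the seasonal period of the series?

The largest autocorrelation is r_4 = 0.58, with a weaker echo at lag 8 (0.40); the remaining lags stay at or below 0.25.
The dominant spike at lag 4 indicates a seasonal period of 4.

4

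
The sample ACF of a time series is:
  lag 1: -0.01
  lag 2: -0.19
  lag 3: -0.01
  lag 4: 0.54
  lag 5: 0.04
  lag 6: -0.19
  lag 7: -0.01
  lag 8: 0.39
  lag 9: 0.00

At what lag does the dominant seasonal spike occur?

4

The largest autocorrelation is r_4 = 0.54, with a weaker echo at lag 8 (0.39); the remaining lags stay at or below 0.04.
The dominant spike at lag 4 indicates a seasonal period of 4.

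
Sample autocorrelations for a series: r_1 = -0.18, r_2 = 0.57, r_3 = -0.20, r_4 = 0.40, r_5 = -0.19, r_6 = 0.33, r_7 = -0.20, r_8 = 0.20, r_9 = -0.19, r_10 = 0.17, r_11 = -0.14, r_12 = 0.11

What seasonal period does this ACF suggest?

The largest autocorrelation is r_2 = 0.57, with weaker echoes at lags 4 (0.40), 6 (0.33), 8 (0.20) and 10 (0.17); the remaining lags stay at or below 0.11.
The dominant spike at lag 2 indicates a seasonal period of 2.

2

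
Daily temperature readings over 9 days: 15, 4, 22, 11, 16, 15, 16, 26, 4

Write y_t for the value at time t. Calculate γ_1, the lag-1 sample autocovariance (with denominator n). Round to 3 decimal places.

-24.012

Mean ȳ = (15 + 4 + 22 + 11 + 16 + 15 + 16 + 26 + 4)/9 = 14.3333
Σ_{t=1}^{8}(y_t−ȳ)(y_{t+1}−ȳ) = -216.1111
γ_1 = -216.1111 / 9 = -24.012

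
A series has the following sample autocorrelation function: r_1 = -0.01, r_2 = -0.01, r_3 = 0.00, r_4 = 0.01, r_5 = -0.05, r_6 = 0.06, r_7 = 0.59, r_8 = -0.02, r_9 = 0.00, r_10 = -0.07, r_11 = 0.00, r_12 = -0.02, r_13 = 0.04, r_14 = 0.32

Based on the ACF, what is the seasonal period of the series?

7

The largest autocorrelation is r_7 = 0.59, with a weaker echo at lag 14 (0.32); the remaining lags stay at or below 0.06.
The dominant spike at lag 7 indicates a seasonal period of 7.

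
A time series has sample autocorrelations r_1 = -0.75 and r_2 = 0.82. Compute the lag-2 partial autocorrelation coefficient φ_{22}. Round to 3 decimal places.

0.589

φ_{22} = (r_2 − r_1²) / (1 − r_1²)
r_1² = (-0.75)² = 0.5625
Numerator = 0.82 − 0.5625 = 0.2575; denominator = 1 − 0.5625 = 0.4375
φ_{22} = 0.2575 / 0.4375 = 0.589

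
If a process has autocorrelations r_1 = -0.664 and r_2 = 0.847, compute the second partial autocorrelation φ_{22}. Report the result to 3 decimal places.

0.726

φ_{22} = (r_2 − r_1²) / (1 − r_1²)
r_1² = (-0.664)² = 0.440896
Numerator = 0.847 − 0.4409 = 0.4061; denominator = 1 − 0.4409 = 0.5591
φ_{22} = 0.4061 / 0.5591 = 0.726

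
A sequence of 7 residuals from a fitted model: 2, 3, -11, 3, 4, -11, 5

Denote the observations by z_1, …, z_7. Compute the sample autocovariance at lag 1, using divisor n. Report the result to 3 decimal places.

Mean z̄ = (2 + 3 − 11 + 3 + 4 − 11 + 5)/7 = -0.7143
Σ_{t=1}^{6}(z_t−z̄)(z_{t+1}−z̄) = -156.0816
γ_1 = -156.0816 / 7 = -22.297

-22.297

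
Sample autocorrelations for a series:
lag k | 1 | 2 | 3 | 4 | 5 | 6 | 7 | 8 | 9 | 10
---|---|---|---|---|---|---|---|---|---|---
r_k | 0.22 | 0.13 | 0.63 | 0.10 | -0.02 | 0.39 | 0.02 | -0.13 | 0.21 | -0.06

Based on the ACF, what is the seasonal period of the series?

3

The largest autocorrelation is r_3 = 0.63, with a weaker echo at lag 6 (0.39); the remaining lags stay at or below 0.22. The elevated value at lag 1 (0.22), dropping to 0.13 at lag 2, reflects decaying short-term dependence rather than seasonality.
The dominant spike at lag 3 indicates a seasonal period of 3.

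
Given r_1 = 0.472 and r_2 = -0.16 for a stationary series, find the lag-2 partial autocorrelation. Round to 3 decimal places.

-0.493

φ_{22} = (r_2 − r_1²) / (1 − r_1²)
r_1² = (0.472)² = 0.222784
Numerator = -0.16 − 0.2228 = -0.3828; denominator = 1 − 0.2228 = 0.7772
φ_{22} = -0.3828 / 0.7772 = -0.493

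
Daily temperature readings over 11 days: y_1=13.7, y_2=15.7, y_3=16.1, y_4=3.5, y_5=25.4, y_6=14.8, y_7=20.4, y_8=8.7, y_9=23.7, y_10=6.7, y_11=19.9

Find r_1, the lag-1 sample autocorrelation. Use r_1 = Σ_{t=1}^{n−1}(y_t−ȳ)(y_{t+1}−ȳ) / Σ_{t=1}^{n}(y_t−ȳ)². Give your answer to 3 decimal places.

-0.703

Mean ȳ = (13.7 + 15.7 + 16.1 + 3.5 + 25.4 + 14.8 + 20.4 + 8.7 + 23.7 + 6.7 + 19.9)/11 = 15.3273
Numerator Σ_{t=1}^{10}(y_t−ȳ)(y_{t+1}−ȳ) = -337.3671
Denominator Σ(y_t−ȳ)² = 480.1018
r_1 = -337.3671 / 480.1018 = -0.703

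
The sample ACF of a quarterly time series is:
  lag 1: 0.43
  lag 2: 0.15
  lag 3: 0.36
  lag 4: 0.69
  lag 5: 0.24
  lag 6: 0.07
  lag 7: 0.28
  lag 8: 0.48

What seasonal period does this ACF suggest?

4

The largest autocorrelation is r_4 = 0.69, with a weaker echo at lag 8 (0.48); the remaining lags stay at or below 0.43. The elevated value at lag 1 (0.43), dropping to 0.15 at lag 2, reflects decaying short-term dependence rather than seasonality.
The dominant spike at lag 4 indicates a seasonal period of 4.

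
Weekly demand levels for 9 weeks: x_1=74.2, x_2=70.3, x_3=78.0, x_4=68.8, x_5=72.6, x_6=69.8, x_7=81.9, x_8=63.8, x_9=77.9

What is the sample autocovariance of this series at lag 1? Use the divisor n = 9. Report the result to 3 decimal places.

Mean x̄ = (74.2 + 70.3 + 78.0 + 68.8 + 72.6 + 69.8 + 81.9 + 63.8 + 77.9)/9 = 73.0333
Σ_{t=1}^{8}(x_t−x̄)(x_{t+1}−x̄) = -190.0278
γ_1 = -190.0278 / 9 = -21.114

-21.114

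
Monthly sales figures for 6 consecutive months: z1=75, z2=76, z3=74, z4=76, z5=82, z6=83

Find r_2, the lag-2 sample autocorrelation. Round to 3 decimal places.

Mean z̄ = (75 + 76 + 74 + 76 + 82 + 83)/6 = 77.6667
Deviations from mean: -2.6667, -1.6667, -3.6667, -1.6667, 4.3333, 5.3333
Numerator Σ_{t=1}^{4}(z_t−z̄)(z_{t+2}−z̄) = -12.2222
Denominator Σ(z_t−z̄)² = 73.3333
r_2 = -12.2222 / 73.3333 = -0.167

-0.167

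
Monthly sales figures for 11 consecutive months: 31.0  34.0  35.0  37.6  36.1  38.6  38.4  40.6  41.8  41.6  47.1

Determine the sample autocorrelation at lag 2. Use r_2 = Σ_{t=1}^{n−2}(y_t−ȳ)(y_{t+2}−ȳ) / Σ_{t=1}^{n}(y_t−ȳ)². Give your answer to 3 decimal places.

Mean ȳ = (31.0 + 34.0 + 35.0 + 37.6 + 36.1 + 38.6 + 38.4 + 40.6 + 41.8 + 41.6 + 47.1)/11 = 38.3455
Numerator Σ_{t=1}^{9}(y_t−ȳ)(y_{t+2}−ȳ) = 73.3559
Denominator Σ(y_t−ȳ)² = 193.9473
r_2 = 73.3559 / 193.9473 = 0.378

0.378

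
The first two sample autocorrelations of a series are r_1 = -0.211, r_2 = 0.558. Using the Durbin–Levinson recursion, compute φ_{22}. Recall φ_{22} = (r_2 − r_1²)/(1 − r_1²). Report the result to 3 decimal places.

φ_{22} = (r_2 − r_1²) / (1 − r_1²)
r_1² = (-0.211)² = 0.044521
Numerator = 0.558 − 0.0445 = 0.5135; denominator = 1 − 0.0445 = 0.9555
φ_{22} = 0.5135 / 0.9555 = 0.537

0.537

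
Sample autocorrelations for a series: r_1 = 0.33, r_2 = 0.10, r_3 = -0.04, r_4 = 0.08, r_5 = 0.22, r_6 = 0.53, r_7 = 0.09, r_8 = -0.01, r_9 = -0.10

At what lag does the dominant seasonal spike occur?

6

The largest autocorrelation is r_6 = 0.53; the remaining lags stay at or below 0.33. The elevated value at lag 1 (0.33), dropping to 0.10 at lag 2, reflects decaying short-term dependence rather than seasonality.
The dominant spike at lag 6 indicates a seasonal period of 6.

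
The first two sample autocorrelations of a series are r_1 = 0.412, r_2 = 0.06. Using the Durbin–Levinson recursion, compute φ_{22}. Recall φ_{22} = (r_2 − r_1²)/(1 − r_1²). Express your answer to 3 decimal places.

φ_{22} = (r_2 − r_1²) / (1 − r_1²)
r_1² = (0.412)² = 0.169744
Numerator = 0.06 − 0.1697 = -0.1097; denominator = 1 − 0.1697 = 0.8303
φ_{22} = -0.1097 / 0.8303 = -0.132

-0.132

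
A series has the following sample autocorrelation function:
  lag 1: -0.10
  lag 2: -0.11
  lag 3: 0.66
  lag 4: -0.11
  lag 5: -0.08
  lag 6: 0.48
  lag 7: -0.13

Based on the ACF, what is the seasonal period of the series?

The largest autocorrelation is r_3 = 0.66, with a weaker echo at lag 6 (0.48); the remaining lags stay at or below -0.08.
The dominant spike at lag 3 indicates a seasonal period of 3.

3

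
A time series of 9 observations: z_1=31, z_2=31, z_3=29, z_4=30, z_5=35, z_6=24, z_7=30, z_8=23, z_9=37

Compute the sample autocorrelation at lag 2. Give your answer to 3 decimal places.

Mean z̄ = (31 + 31 + 29 + 30 + 35 + 24 + 30 + 23 + 37)/9 = 30.0000
Σ(z_t−z̄)(z_{t+2}−z̄) = (-1.0000) + (0.0000) + (-5.0000) + (0.0000) + (0.0000) + (42.0000) + (0.0000) = 36.0000
Denominator Σ(z_t−z̄)² = 162.0000
r_2 = 36.0000 / 162.0000 = 0.222

0.222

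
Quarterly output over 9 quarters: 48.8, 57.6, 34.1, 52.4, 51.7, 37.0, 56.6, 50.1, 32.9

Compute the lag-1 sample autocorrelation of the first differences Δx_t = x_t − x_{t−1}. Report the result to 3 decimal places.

-0.514

First differences Δx: 8.8, -23.5, 18.3, -0.7, -14.7, 19.6, -6.5, -17.2
Mean of differences = -1.9875
Numerator Σ(Δx_t−Δx̄)(Δx_{t+1}−Δx̄) = -961.9464
Denominator Σ(Δx_t−Δx̄)² = 1871.8088
r_1(Δx) = -961.9464 / 1871.8088 = -0.514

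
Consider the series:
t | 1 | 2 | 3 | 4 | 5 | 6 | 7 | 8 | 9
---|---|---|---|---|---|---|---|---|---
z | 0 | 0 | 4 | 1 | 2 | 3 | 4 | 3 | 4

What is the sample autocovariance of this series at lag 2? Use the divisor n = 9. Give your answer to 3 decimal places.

0.049

Mean z̄ = (0 + 0 + 4 + 1 + 2 + 3 + 4 + 3 + 4)/9 = 2.3333
Σ_{t=1}^{7}(z_t−z̄)(z_{t+2}−z̄) = 0.4444
γ_2 = 0.4444 / 9 = 0.049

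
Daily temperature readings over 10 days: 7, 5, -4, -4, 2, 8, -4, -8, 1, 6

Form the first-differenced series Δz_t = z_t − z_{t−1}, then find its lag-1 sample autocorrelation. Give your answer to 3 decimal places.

0.091

First differences Δz: -2, -9, 0, 6, 6, -12, -4, 9, 5
Mean of differences = -0.1111
Numerator Σ(Δz_t−Δz̄)(Δz_{t+1}−Δz̄) = 38.5432
Denominator Σ(Δz_t−Δz̄)² = 422.8889
r_1(Δz) = 38.5432 / 422.8889 = 0.091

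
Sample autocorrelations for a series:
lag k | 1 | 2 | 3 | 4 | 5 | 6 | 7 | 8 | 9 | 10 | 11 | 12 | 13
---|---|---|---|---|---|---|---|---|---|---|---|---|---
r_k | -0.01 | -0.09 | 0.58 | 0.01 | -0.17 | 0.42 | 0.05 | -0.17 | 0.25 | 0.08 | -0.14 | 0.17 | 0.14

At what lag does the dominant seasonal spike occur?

The largest autocorrelation is r_3 = 0.58, with weaker echoes at lags 6 (0.42), 9 (0.25) and 12 (0.17); the remaining lags stay at or below 0.14.
The dominant spike at lag 3 indicates a seasonal period of 3.

3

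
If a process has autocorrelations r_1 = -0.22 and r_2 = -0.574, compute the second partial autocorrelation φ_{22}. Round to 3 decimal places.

-0.654

φ_{22} = (r_2 − r_1²) / (1 − r_1²)
r_1² = (-0.22)² = 0.0484
Numerator = -0.574 − 0.0484 = -0.6224; denominator = 1 − 0.0484 = 0.9516
φ_{22} = -0.6224 / 0.9516 = -0.654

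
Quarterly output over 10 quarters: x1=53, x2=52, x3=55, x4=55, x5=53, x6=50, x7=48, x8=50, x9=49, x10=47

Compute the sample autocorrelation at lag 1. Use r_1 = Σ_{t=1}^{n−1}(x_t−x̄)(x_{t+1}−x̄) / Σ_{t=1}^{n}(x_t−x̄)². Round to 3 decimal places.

Mean x̄ = (53 + 52 + 55 + 55 + 53 + 50 + 48 + 50 + 49 + 47)/10 = 51.2000
Numerator Σ_{t=1}^{9}(x_t−x̄)(x_{t+1}−x̄) = 43.1600
Denominator Σ(x_t−x̄)² = 71.6000
r_1 = 43.1600 / 71.6000 = 0.603

0.603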